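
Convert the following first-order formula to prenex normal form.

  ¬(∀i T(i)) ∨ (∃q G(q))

Move each ¬ inward, flipping quantifiers it crosses:
  (∃i ¬T(i)) ∨ (∃q G(q))
All bound variables are already distinct, so no renaming is needed.
Finally move all quantifiers to the prefix:
  ∃i ∃q (¬T(i) ∨ G(q))

∃i ∃q (¬T(i) ∨ G(q))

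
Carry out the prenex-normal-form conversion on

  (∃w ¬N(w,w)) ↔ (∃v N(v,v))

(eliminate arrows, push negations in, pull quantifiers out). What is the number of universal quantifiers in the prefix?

Rewrite implications/biconditionals: A → B as ¬A ∨ B; A ↔ B as (¬A ∨ B) ∧ (¬B ∨ A).
  (¬(∃w ¬N(w,w)) ∨ (∃v N(v,v))) ∧ (¬(∃v N(v,v)) ∨ (∃w ¬N(w,w)))
Drive negations inward (¬∀x A ≡ ∃x ¬A, ¬∃x A ≡ ∀x ¬A, De Morgan for ∧/∨):
  ((∀w N(w,w)) ∨ (∃v N(v,v))) ∧ ((∀v ¬N(v,v)) ∨ (∃w ¬N(w,w)))
Standardize variables apart so no two quantifiers bind the same name: v↦p, w↦v1.
  ((∀w N(w,w)) ∨ (∃v N(v,v))) ∧ ((∀p ¬N(p,p)) ∨ (∃v1 ¬N(v1,v1)))
Pull the quantifiers to the front (each side's bound variable is not free in the other side):
  ∀w ∃v ∀p ∃v1 ((N(w,w) ∨ N(v,v)) ∧ (¬N(p,p) ∨ ¬N(v1,v1)))
The prefix is ∀w ∃v ∀p ∃v1: 2 universal, 2 existential.

2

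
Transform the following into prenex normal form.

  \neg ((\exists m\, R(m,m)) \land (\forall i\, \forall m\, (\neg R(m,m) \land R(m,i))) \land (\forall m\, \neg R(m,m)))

\forall m\, \exists i\, \exists z1\, \exists c\, (\neg R(m,m) \lor R(z1,z1) \lor \neg R(z1,i) \lor R(c,c))

Push ¬ through the quantifiers and connectives to reach negation normal form:
  (\forall m\, \neg R(m,m)) \lor (\exists i\, \exists m\, (R(m,m) \lor \neg R(m,i))) \lor (\exists m\, R(m,m))
Give each quantifier a distinct variable: m↦z1, m↦c.
  (\forall m\, \neg R(m,m)) \lor (\exists i\, \exists z1\, (R(z1,z1) \lor \neg R(z1,i))) \lor (\exists c\, R(c,c))
Finally move all quantifiers to the prefix:
  \forall m\, \exists i\, \exists z1\, \exists c\, (\neg R(m,m) \lor R(z1,z1) \lor \neg R(z1,i) \lor R(c,c))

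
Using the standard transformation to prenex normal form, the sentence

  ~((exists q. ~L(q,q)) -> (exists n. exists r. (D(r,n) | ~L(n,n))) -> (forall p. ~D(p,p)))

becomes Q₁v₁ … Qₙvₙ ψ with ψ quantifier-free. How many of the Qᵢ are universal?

Rewrite implications/biconditionals: A → B as ¬A ∨ B.
  ~(~(exists q. ~L(q,q)) | ~(exists n. exists r. (D(r,n) | ~L(n,n))) | (forall p. ~D(p,p)))
Push ¬ through the quantifiers and connectives to reach negation normal form:
  (exists q. ~L(q,q)) & (exists n. exists r. (D(r,n) | ~L(n,n))) & (exists p. D(p,p))
All bound variables are already distinct, so no renaming is needed.
Finally move all quantifiers to the prefix:
  exists q. exists n. exists r. exists p. (~L(q,q) & (D(r,n) | ~L(n,n)) & D(p,p))
The prefix is exists q exists n exists r exists p: 0 universal, 4 existential.

0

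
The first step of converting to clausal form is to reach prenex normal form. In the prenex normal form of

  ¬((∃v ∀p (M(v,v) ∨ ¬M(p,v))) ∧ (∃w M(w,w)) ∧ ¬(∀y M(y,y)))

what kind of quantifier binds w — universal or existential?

Push ¬ through the quantifiers and connectives to reach negation normal form:
  (∀v ∃p (¬M(v,v) ∧ M(p,v))) ∨ (∀w ¬M(w,w)) ∨ (∀y M(y,y))
All bound variables are already distinct, so no renaming is needed.
Pull the quantifiers to the front (each side's bound variable is not free in the other side):
  ∀v ∃p ∀w ∀y (¬M(v,v) ∧ M(p,v) ∨ ¬M(w,w) ∨ M(y,y))
The quantifier ∃w sits under an odd number of negations, so it flips to ∀w.

universal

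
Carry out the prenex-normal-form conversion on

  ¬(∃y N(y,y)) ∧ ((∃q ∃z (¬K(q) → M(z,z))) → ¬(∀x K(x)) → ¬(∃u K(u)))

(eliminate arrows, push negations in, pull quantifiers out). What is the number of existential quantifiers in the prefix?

0

Eliminate → and ↔ using ¬ and ∨.
  ¬(∃y N(y,y)) ∧ (¬(∃q ∃z (¬¬K(q) ∨ M(z,z))) ∨ ¬¬(∀x K(x)) ∨ ¬(∃u K(u)))
Move each ¬ inward, flipping quantifiers it crosses:
  (∀y ¬N(y,y)) ∧ ((∀q ∀z (¬K(q) ∧ ¬M(z,z))) ∨ (∀x K(x)) ∨ (∀u ¬K(u)))
All bound variables are already distinct, so no renaming is needed.
Pull the quantifiers to the front (each side's bound variable is not free in the other side):
  ∀y ∀q ∀z ∀x ∀u (¬N(y,y) ∧ (¬K(q) ∧ ¬M(z,z) ∨ K(x) ∨ ¬K(u)))
The prefix is ∀y ∀q ∀z ∀x ∀u: 5 universal, 0 existential.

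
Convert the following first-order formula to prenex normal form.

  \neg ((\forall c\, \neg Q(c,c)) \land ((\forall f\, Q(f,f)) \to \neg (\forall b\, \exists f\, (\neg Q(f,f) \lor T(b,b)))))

Eliminate → and ↔ using ¬ and ∨.
  \neg ((\forall c\, \neg Q(c,c)) \land (\neg (\forall f\, Q(f,f)) \lor \neg (\forall b\, \exists f\, (\neg Q(f,f) \lor T(b,b)))))
Move each ¬ inward, flipping quantifiers it crosses:
  (\exists c\, Q(c,c)) \lor (\forall f\, Q(f,f)) \land (\forall b\, \exists f\, (\neg Q(f,f) \lor T(b,b)))
Standardize variables apart so no two quantifiers bind the same name: f↦x1.
  (\exists c\, Q(c,c)) \lor (\forall f\, Q(f,f)) \land (\forall b\, \exists x1\, (\neg Q(x1,x1) \lor T(b,b)))
Finally move all quantifiers to the prefix:
  \exists c\, \forall f\, \forall b\, \exists x1\, (Q(c,c) \lor Q(f,f) \land (\neg Q(x1,x1) \lor T(b,b)))

\exists c\, \forall f\, \forall b\, \exists x1\, (Q(c,c) \lor Q(f,f) \land (\neg Q(x1,x1) \lor T(b,b)))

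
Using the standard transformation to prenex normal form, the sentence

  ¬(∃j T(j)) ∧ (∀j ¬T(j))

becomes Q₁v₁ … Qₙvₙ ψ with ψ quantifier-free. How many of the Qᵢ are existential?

Move each ¬ inward, flipping quantifiers it crosses:
  (∀j ¬T(j)) ∧ (∀j ¬T(j))
Rename bound variables to avoid capture: j↦y.
  (∀j ¬T(j)) ∧ (∀y ¬T(y))
Finally move all quantifiers to the prefix:
  ∀j ∀y (¬T(j) ∧ ¬T(y))
The prefix is ∀j ∀y: 2 universal, 0 existential.

0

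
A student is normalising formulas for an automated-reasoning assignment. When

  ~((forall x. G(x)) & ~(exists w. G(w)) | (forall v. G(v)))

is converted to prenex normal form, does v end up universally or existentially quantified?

Move each ¬ inward, flipping quantifiers it crosses:
  ((exists x. ~G(x)) | (exists w. G(w))) & (exists v. ~G(v))
All bound variables are already distinct, so no renaming is needed.
Extract every quantifier outward, since the variables are now distinct and don't occur free across branches:
  exists x. exists w. exists v. ((~G(x) | G(w)) & ~G(v))
The quantifier forall v sits under an odd number of negations, so it flips to exists v.

existential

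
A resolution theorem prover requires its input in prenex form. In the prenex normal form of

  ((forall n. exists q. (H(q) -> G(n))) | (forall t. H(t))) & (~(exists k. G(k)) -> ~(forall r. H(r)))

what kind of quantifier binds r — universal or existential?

Rewrite implications/biconditionals: A → B as ¬A ∨ B.
  ((forall n. exists q. (~H(q) | G(n))) | (forall t. H(t))) & (~~(exists k. G(k)) | ~(forall r. H(r)))
Drive negations inward (¬∀x A ≡ ∃x ¬A, ¬∃x A ≡ ∀x ¬A, De Morgan for ∧/∨):
  ((forall n. exists q. (~H(q) | G(n))) | (forall t. H(t))) & ((exists k. G(k)) | (exists r. ~H(r)))
Finally move all quantifiers to the prefix:
  forall n. exists q. forall t. exists k. exists r. ((~H(q) | G(n) | H(t)) & (G(k) | ~H(r)))
The quantifier forall r sits under an odd number of negations (counting the antecedent side of each →), so it flips to exists r.

existential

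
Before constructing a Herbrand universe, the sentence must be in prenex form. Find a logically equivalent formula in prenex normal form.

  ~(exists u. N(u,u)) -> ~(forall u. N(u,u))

exists u. exists w. (N(u,u) | ~N(w,w))

Rewrite implications/biconditionals: A → B as ¬A ∨ B.
  ~~(exists u. N(u,u)) | ~(forall u. N(u,u))
Drive negations inward (¬∀x A ≡ ∃x ¬A, ¬∃x A ≡ ∀x ¬A, De Morgan for ∧/∨):
  (exists u. N(u,u)) | (exists u. ~N(u,u))
Give each quantifier a distinct variable: u↦w.
  (exists u. N(u,u)) | (exists w. ~N(w,w))
Extract every quantifier outward, since the variables are now distinct and don't occur free across branches:
  exists u. exists w. (N(u,u) | ~N(w,w))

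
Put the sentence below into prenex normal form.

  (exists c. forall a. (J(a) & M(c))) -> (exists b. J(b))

forall c. exists a. exists b. (~J(a) | ~M(c) | J(b))

Rewrite implications/biconditionals: A → B as ¬A ∨ B.
  ~(exists c. forall a. (J(a) & M(c))) | (exists b. J(b))
Move each ¬ inward, flipping quantifiers it crosses:
  (forall c. exists a. (~J(a) | ~M(c))) | (exists b. J(b))
All bound variables are already distinct, so no renaming is needed.
Pull the quantifiers to the front (each side's bound variable is not free in the other side):
  forall c. exists a. exists b. (~J(a) | ~M(c) | J(b))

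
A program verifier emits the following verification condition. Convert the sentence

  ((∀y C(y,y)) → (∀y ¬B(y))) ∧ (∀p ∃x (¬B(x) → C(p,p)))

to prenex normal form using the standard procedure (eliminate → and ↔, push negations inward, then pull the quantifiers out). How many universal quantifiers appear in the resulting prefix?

First replace A → B with ¬A ∨ B.
  (¬(∀y C(y,y)) ∨ (∀y ¬B(y))) ∧ (∀p ∃x (¬¬B(x) ∨ C(p,p)))
Move each ¬ inward, flipping quantifiers it crosses:
  ((∃y ¬C(y,y)) ∨ (∀y ¬B(y))) ∧ (∀p ∃x (B(x) ∨ C(p,p)))
Rename bound variables to avoid capture: y↦u1.
  ((∃y ¬C(y,y)) ∨ (∀u1 ¬B(u1))) ∧ (∀p ∃x (B(x) ∨ C(p,p)))
Pull the quantifiers to the front (each side's bound variable is not free in the other side):
  ∃y ∀u1 ∀p ∃x ((¬C(y,y) ∨ ¬B(u1)) ∧ (B(x) ∨ C(p,p)))
The prefix is ∃y ∀u1 ∀p ∃x: 2 universal, 2 existential.

2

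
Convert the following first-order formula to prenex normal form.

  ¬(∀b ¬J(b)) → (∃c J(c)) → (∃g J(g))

∀b ∀c ∃g (¬J(b) ∨ ¬J(c) ∨ J(g))

Rewrite implications/biconditionals: A → B as ¬A ∨ B.
  ¬¬(∀b ¬J(b)) ∨ ¬(∃c J(c)) ∨ (∃g J(g))
Move each ¬ inward, flipping quantifiers it crosses:
  (∀b ¬J(b)) ∨ (∀c ¬J(c)) ∨ (∃g J(g))
Pull the quantifiers to the front (each side's bound variable is not free in the other side):
  ∀b ∀c ∃g (¬J(b) ∨ ¬J(c) ∨ J(g))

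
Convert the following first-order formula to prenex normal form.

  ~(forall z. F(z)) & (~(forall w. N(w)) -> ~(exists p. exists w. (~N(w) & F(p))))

Rewrite implications/biconditionals: A → B as ¬A ∨ B.
  ~(forall z. F(z)) & (~~(forall w. N(w)) | ~(exists p. exists w. (~N(w) & F(p))))
Push ¬ through the quantifiers and connectives to reach negation normal form:
  (exists z. ~F(z)) & ((forall w. N(w)) | (forall p. forall w. (N(w) | ~F(p))))
Standardize variables apart so no two quantifiers bind the same name: w↦y.
  (exists z. ~F(z)) & ((forall w. N(w)) | (forall p. forall y. (N(y) | ~F(p))))
Finally move all quantifiers to the prefix:
  exists z. forall w. forall p. forall y. (~F(z) & (N(w) | N(y) | ~F(p)))

exists z. forall w. forall p. forall y. (~F(z) & (N(w) | N(y) | ~F(p)))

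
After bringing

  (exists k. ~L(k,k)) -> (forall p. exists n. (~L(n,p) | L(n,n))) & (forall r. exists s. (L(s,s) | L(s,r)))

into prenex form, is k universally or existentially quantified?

universal

Eliminate → and ↔ using ¬ and ∨.
  ~(exists k. ~L(k,k)) | (forall p. exists n. (~L(n,p) | L(n,n))) & (forall r. exists s. (L(s,s) | L(s,r)))
Drive negations inward (¬∀x A ≡ ∃x ¬A, ¬∃x A ≡ ∀x ¬A, De Morgan for ∧/∨):
  (forall k. L(k,k)) | (forall p. exists n. (~L(n,p) | L(n,n))) & (forall r. exists s. (L(s,s) | L(s,r)))
Pull the quantifiers to the front (each side's bound variable is not free in the other side):
  forall k. forall p. exists n. forall r. exists s. (L(k,k) | (~L(n,p) | L(n,n)) & (L(s,s) | L(s,r)))
The quantifier exists k sits under an odd number of negations (counting the antecedent side of each →), so it flips to forall k.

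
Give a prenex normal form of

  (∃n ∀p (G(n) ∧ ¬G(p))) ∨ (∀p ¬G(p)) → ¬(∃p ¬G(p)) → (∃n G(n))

∀n ∃p ∃b ∃y1 ∃u1 ((¬G(n) ∨ G(p)) ∧ G(b) ∨ ¬G(y1) ∨ G(u1))

Eliminate → and ↔ using ¬ and ∨.
  ¬((∃n ∀p (G(n) ∧ ¬G(p))) ∨ (∀p ¬G(p))) ∨ ¬¬(∃p ¬G(p)) ∨ (∃n G(n))
Push ¬ through the quantifiers and connectives to reach negation normal form:
  (∀n ∃p (¬G(n) ∨ G(p))) ∧ (∃p G(p)) ∨ (∃p ¬G(p)) ∨ (∃n G(n))
Rename bound variables to avoid capture: p↦b, p↦y1, n↦u1.
  (∀n ∃p (¬G(n) ∨ G(p))) ∧ (∃b G(b)) ∨ (∃y1 ¬G(y1)) ∨ (∃u1 G(u1))
Finally move all quantifiers to the prefix:
  ∀n ∃p ∃b ∃y1 ∃u1 ((¬G(n) ∨ G(p)) ∧ G(b) ∨ ¬G(y1) ∨ G(u1))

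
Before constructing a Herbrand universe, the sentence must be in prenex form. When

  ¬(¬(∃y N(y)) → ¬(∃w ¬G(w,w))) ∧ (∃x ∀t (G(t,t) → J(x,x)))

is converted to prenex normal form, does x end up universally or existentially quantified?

existential

First replace A → B with ¬A ∨ B.
  ¬(¬¬(∃y N(y)) ∨ ¬(∃w ¬G(w,w))) ∧ (∃x ∀t (¬G(t,t) ∨ J(x,x)))
Drive negations inward (¬∀x A ≡ ∃x ¬A, ¬∃x A ≡ ∀x ¬A, De Morgan for ∧/∨):
  (∀y ¬N(y)) ∧ (∃w ¬G(w,w)) ∧ (∃x ∀t (¬G(t,t) ∨ J(x,x)))
Extract every quantifier outward, since the variables are now distinct and don't occur free across branches:
  ∀y ∃w ∃x ∀t (¬N(y) ∧ ¬G(w,w) ∧ (¬G(t,t) ∨ J(x,x)))
The quantifier ∃x sits under an even number of negations (counting the antecedent side of each →), so it remains existential.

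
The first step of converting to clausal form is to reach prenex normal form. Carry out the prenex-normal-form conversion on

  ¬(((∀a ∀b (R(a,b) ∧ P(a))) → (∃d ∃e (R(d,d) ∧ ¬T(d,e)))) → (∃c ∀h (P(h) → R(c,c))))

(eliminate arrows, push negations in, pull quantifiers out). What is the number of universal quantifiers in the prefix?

1

Eliminate → and ↔ using ¬ and ∨.
  ¬(¬(¬(∀a ∀b (R(a,b) ∧ P(a))) ∨ (∃d ∃e (R(d,d) ∧ ¬T(d,e)))) ∨ (∃c ∀h (¬P(h) ∨ R(c,c))))
Drive negations inward (¬∀x A ≡ ∃x ¬A, ¬∃x A ≡ ∀x ¬A, De Morgan for ∧/∨):
  ((∃a ∃b (¬R(a,b) ∨ ¬P(a))) ∨ (∃d ∃e (R(d,d) ∧ ¬T(d,e)))) ∧ (∀c ∃h (P(h) ∧ ¬R(c,c)))
Extract every quantifier outward, since the variables are now distinct and don't occur free across branches:
  ∃a ∃b ∃d ∃e ∀c ∃h ((¬R(a,b) ∨ ¬P(a) ∨ R(d,d) ∧ ¬T(d,e)) ∧ P(h) ∧ ¬R(c,c))
The prefix is ∃a ∃b ∃d ∃e ∀c ∃h: 1 universal, 5 existential.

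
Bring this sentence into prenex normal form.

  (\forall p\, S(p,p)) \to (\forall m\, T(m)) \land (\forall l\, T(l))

Rewrite implications/biconditionals: A → B as ¬A ∨ B.
  \neg (\forall p\, S(p,p)) \lor (\forall m\, T(m)) \land (\forall l\, T(l))
Push ¬ through the quantifiers and connectives to reach negation normal form:
  (\exists p\, \neg S(p,p)) \lor (\forall m\, T(m)) \land (\forall l\, T(l))
Finally move all quantifiers to the prefix:
  \exists p\, \forall m\, \forall l\, (\neg S(p,p) \lor T(m) \land T(l))

\exists p\, \forall m\, \forall l\, (\neg S(p,p) \lor T(m) \land T(l))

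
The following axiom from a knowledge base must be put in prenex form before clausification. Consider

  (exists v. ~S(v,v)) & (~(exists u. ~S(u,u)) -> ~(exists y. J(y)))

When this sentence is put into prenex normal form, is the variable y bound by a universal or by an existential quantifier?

First replace A → B with ¬A ∨ B.
  (exists v. ~S(v,v)) & (~~(exists u. ~S(u,u)) | ~(exists y. J(y)))
Push ¬ through the quantifiers and connectives to reach negation normal form:
  (exists v. ~S(v,v)) & ((exists u. ~S(u,u)) | (forall y. ~J(y)))
Finally move all quantifiers to the prefix:
  exists v. exists u. forall y. (~S(v,v) & (~S(u,u) | ~J(y)))
The quantifier exists y sits under an odd number of negations (counting the antecedent side of each →), so it flips to forall y.

universal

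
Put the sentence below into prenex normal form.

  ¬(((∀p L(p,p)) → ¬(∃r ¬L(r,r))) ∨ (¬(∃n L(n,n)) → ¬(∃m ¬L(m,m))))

Rewrite implications/biconditionals: A → B as ¬A ∨ B.
  ¬(¬(∀p L(p,p)) ∨ ¬(∃r ¬L(r,r)) ∨ ¬¬(∃n L(n,n)) ∨ ¬(∃m ¬L(m,m)))
Push ¬ through the quantifiers and connectives to reach negation normal form:
  (∀p L(p,p)) ∧ (∃r ¬L(r,r)) ∧ (∀n ¬L(n,n)) ∧ (∃m ¬L(m,m))
All bound variables are already distinct, so no renaming is needed.
Finally move all quantifiers to the prefix:
  ∀p ∃r ∀n ∃m (L(p,p) ∧ ¬L(r,r) ∧ ¬L(n,n) ∧ ¬L(m,m))

∀p ∃r ∀n ∃m (L(p,p) ∧ ¬L(r,r) ∧ ¬L(n,n) ∧ ¬L(m,m))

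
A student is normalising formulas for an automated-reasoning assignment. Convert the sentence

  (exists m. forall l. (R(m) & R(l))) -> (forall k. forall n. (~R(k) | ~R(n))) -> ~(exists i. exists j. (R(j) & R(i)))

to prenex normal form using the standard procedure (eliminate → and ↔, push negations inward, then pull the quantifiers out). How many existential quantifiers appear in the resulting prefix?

Eliminate → and ↔ using ¬ and ∨.
  ~(exists m. forall l. (R(m) & R(l))) | ~(forall k. forall n. (~R(k) | ~R(n))) | ~(exists i. exists j. (R(j) & R(i)))
Push ¬ through the quantifiers and connectives to reach negation normal form:
  (forall m. exists l. (~R(m) | ~R(l))) | (exists k. exists n. (R(k) & R(n))) | (forall i. forall j. (~R(j) | ~R(i)))
All bound variables are already distinct, so no renaming is needed.
Pull the quantifiers to the front (each side's bound variable is not free in the other side):
  forall m. exists l. exists k. exists n. forall i. forall j. (~R(m) | ~R(l) | R(k) & R(n) | ~R(j) | ~R(i))
The prefix is forall m exists l exists k exists n forall i forall j: 3 universal, 3 existential.

3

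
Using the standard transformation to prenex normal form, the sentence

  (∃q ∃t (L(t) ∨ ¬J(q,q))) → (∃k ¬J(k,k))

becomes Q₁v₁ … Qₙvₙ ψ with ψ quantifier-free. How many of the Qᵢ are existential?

Rewrite implications/biconditionals: A → B as ¬A ∨ B.
  ¬(∃q ∃t (L(t) ∨ ¬J(q,q))) ∨ (∃k ¬J(k,k))
Drive negations inward (¬∀x A ≡ ∃x ¬A, ¬∃x A ≡ ∀x ¬A, De Morgan for ∧/∨):
  (∀q ∀t (¬L(t) ∧ J(q,q))) ∨ (∃k ¬J(k,k))
All bound variables are already distinct, so no renaming is needed.
Finally move all quantifiers to the prefix:
  ∀q ∀t ∃k (¬L(t) ∧ J(q,q) ∨ ¬J(k,k))
The prefix is ∀q ∀t ∃k: 2 universal, 1 existential.

1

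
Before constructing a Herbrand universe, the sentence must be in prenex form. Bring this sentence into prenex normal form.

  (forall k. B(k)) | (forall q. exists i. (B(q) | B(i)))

Pull the quantifiers to the front (each side's bound variable is not free in the other side):
  forall k. forall q. exists i. (B(k) | B(q) | B(i))

forall k. forall q. exists i. (B(k) | B(q) | B(i))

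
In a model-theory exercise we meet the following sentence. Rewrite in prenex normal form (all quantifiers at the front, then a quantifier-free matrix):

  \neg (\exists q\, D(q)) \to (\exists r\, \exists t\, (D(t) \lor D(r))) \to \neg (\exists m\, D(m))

\exists q\, \forall r\, \forall t\, \forall m\, (D(q) \lor \neg D(t) \land \neg D(r) \lor \neg D(m))

First replace A → B with ¬A ∨ B.
  \neg \neg (\exists q\, D(q)) \lor \neg (\exists r\, \exists t\, (D(t) \lor D(r))) \lor \neg (\exists m\, D(m))
Push ¬ through the quantifiers and connectives to reach negation normal form:
  (\exists q\, D(q)) \lor (\forall r\, \forall t\, (\neg D(t) \land \neg D(r))) \lor (\forall m\, \neg D(m))
All bound variables are already distinct, so no renaming is needed.
Pull the quantifiers to the front (each side's bound variable is not free in the other side):
  \exists q\, \forall r\, \forall t\, \forall m\, (D(q) \lor \neg D(t) \land \neg D(r) \lor \neg D(m))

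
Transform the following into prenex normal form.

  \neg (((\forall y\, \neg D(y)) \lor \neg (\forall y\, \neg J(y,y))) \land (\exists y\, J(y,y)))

Move each ¬ inward, flipping quantifiers it crosses:
  (\exists y\, D(y)) \land (\forall y\, \neg J(y,y)) \lor (\forall y\, \neg J(y,y))
Rename bound variables to avoid capture: y↦z, y↦v.
  (\exists y\, D(y)) \land (\forall z\, \neg J(z,z)) \lor (\forall v\, \neg J(v,v))
Finally move all quantifiers to the prefix:
  \exists y\, \forall z\, \forall v\, (D(y) \land \neg J(z,z) \lor \neg J(v,v))

\exists y\, \forall z\, \forall v\, (D(y) \land \neg J(z,z) \lor \neg J(v,v))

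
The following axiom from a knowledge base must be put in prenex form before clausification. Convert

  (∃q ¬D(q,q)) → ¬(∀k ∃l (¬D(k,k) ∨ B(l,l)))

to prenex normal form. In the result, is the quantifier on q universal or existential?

universal

Rewrite implications/biconditionals: A → B as ¬A ∨ B.
  ¬(∃q ¬D(q,q)) ∨ ¬(∀k ∃l (¬D(k,k) ∨ B(l,l)))
Drive negations inward (¬∀x A ≡ ∃x ¬A, ¬∃x A ≡ ∀x ¬A, De Morgan for ∧/∨):
  (∀q D(q,q)) ∨ (∃k ∀l (D(k,k) ∧ ¬B(l,l)))
All bound variables are already distinct, so no renaming is needed.
Extract every quantifier outward, since the variables are now distinct and don't occur free across branches:
  ∀q ∃k ∀l (D(q,q) ∨ D(k,k) ∧ ¬B(l,l))
The quantifier ∃q sits under an odd number of negations (counting the antecedent side of each →), so it flips to ∀q.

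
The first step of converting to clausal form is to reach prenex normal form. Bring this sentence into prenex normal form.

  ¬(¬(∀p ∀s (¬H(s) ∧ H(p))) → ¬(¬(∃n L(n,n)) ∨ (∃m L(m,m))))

∃p ∃s ∀n ∃m ((H(s) ∨ ¬H(p)) ∧ (¬L(n,n) ∨ L(m,m)))

First replace A → B with ¬A ∨ B.
  ¬(¬¬(∀p ∀s (¬H(s) ∧ H(p))) ∨ ¬(¬(∃n L(n,n)) ∨ (∃m L(m,m))))
Move each ¬ inward, flipping quantifiers it crosses:
  (∃p ∃s (H(s) ∨ ¬H(p))) ∧ ((∀n ¬L(n,n)) ∨ (∃m L(m,m)))
All bound variables are already distinct, so no renaming is needed.
Pull the quantifiers to the front (each side's bound variable is not free in the other side):
  ∃p ∃s ∀n ∃m ((H(s) ∨ ¬H(p)) ∧ (¬L(n,n) ∨ L(m,m)))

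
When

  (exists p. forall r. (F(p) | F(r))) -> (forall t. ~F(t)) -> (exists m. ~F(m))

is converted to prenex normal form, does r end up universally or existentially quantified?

existential

First replace A → B with ¬A ∨ B.
  ~(exists p. forall r. (F(p) | F(r))) | ~(forall t. ~F(t)) | (exists m. ~F(m))
Drive negations inward (¬∀x A ≡ ∃x ¬A, ¬∃x A ≡ ∀x ¬A, De Morgan for ∧/∨):
  (forall p. exists r. (~F(p) & ~F(r))) | (exists t. F(t)) | (exists m. ~F(m))
Pull the quantifiers to the front (each side's bound variable is not free in the other side):
  forall p. exists r. exists t. exists m. (~F(p) & ~F(r) | F(t) | ~F(m))
The quantifier forall r sits under an odd number of negations (counting the antecedent side of each →), so it flips to exists r.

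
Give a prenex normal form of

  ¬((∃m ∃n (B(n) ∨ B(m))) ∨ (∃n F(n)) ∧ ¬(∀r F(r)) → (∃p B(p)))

∃m ∃n ∃x ∃r ∀p ((B(n) ∨ B(m) ∨ F(x) ∧ ¬F(r)) ∧ ¬B(p))

Rewrite implications/biconditionals: A → B as ¬A ∨ B.
  ¬(¬((∃m ∃n (B(n) ∨ B(m))) ∨ (∃n F(n)) ∧ ¬(∀r F(r))) ∨ (∃p B(p)))
Push ¬ through the quantifiers and connectives to reach negation normal form:
  ((∃m ∃n (B(n) ∨ B(m))) ∨ (∃n F(n)) ∧ (∃r ¬F(r))) ∧ (∀p ¬B(p))
Give each quantifier a distinct variable: n↦x.
  ((∃m ∃n (B(n) ∨ B(m))) ∨ (∃x F(x)) ∧ (∃r ¬F(r))) ∧ (∀p ¬B(p))
Pull the quantifiers to the front (each side's bound variable is not free in the other side):
  ∃m ∃n ∃x ∃r ∀p ((B(n) ∨ B(m) ∨ F(x) ∧ ¬F(r)) ∧ ¬B(p))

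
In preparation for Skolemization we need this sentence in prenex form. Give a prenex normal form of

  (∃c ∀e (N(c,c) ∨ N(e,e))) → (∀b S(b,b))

∀c ∃e ∀b (¬N(c,c) ∧ ¬N(e,e) ∨ S(b,b))

Rewrite implications/biconditionals: A → B as ¬A ∨ B.
  ¬(∃c ∀e (N(c,c) ∨ N(e,e))) ∨ (∀b S(b,b))
Push ¬ through the quantifiers and connectives to reach negation normal form:
  (∀c ∃e (¬N(c,c) ∧ ¬N(e,e))) ∨ (∀b S(b,b))
Pull the quantifiers to the front (each side's bound variable is not free in the other side):
  ∀c ∃e ∀b (¬N(c,c) ∧ ¬N(e,e) ∨ S(b,b))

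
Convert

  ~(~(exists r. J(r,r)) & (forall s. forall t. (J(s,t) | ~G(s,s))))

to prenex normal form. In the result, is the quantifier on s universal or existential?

Move each ¬ inward, flipping quantifiers it crosses:
  (exists r. J(r,r)) | (exists s. exists t. (~J(s,t) & G(s,s)))
All bound variables are already distinct, so no renaming is needed.
Pull the quantifiers to the front (each side's bound variable is not free in the other side):
  exists r. exists s. exists t. (J(r,r) | ~J(s,t) & G(s,s))
The quantifier forall s sits under an odd number of negations, so it flips to exists s.

existential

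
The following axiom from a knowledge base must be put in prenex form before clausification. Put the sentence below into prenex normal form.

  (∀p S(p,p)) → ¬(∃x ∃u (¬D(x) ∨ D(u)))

∃p ∀x ∀u (¬S(p,p) ∨ D(x) ∧ ¬D(u))

Rewrite implications/biconditionals: A → B as ¬A ∨ B.
  ¬(∀p S(p,p)) ∨ ¬(∃x ∃u (¬D(x) ∨ D(u)))
Push ¬ through the quantifiers and connectives to reach negation normal form:
  (∃p ¬S(p,p)) ∨ (∀x ∀u (D(x) ∧ ¬D(u)))
Pull the quantifiers to the front (each side's bound variable is not free in the other side):
  ∃p ∀x ∀u (¬S(p,p) ∨ D(x) ∧ ¬D(u))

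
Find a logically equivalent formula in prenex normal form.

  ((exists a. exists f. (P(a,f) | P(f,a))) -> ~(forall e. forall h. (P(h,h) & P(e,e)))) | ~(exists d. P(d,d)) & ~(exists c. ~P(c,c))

forall a. forall f. exists e. exists h. forall d. forall c. (~P(a,f) & ~P(f,a) | ~P(h,h) | ~P(e,e) | ~P(d,d) & P(c,c))

Rewrite implications/biconditionals: A → B as ¬A ∨ B.
  ~(exists a. exists f. (P(a,f) | P(f,a))) | ~(forall e. forall h. (P(h,h) & P(e,e))) | ~(exists d. P(d,d)) & ~(exists c. ~P(c,c))
Move each ¬ inward, flipping quantifiers it crosses:
  (forall a. forall f. (~P(a,f) & ~P(f,a))) | (exists e. exists h. (~P(h,h) | ~P(e,e))) | (forall d. ~P(d,d)) & (forall c. P(c,c))
Extract every quantifier outward, since the variables are now distinct and don't occur free across branches:
  forall a. forall f. exists e. exists h. forall d. forall c. (~P(a,f) & ~P(f,a) | ~P(h,h) | ~P(e,e) | ~P(d,d) & P(c,c))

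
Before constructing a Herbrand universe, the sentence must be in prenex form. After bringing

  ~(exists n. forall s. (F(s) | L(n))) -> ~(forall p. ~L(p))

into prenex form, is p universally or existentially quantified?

First replace A → B with ¬A ∨ B.
  ~~(exists n. forall s. (F(s) | L(n))) | ~(forall p. ~L(p))
Push ¬ through the quantifiers and connectives to reach negation normal form:
  (exists n. forall s. (F(s) | L(n))) | (exists p. L(p))
All bound variables are already distinct, so no renaming is needed.
Pull the quantifiers to the front (each side's bound variable is not free in the other side):
  exists n. forall s. exists p. (F(s) | L(n) | L(p))
The quantifier forall p sits under an odd number of negations (counting the antecedent side of each →), so it flips to exists p.

existential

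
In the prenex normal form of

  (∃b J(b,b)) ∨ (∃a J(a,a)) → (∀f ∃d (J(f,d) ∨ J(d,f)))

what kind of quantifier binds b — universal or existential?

universal

First replace A → B with ¬A ∨ B.
  ¬((∃b J(b,b)) ∨ (∃a J(a,a))) ∨ (∀f ∃d (J(f,d) ∨ J(d,f)))
Move each ¬ inward, flipping quantifiers it crosses:
  (∀b ¬J(b,b)) ∧ (∀a ¬J(a,a)) ∨ (∀f ∃d (J(f,d) ∨ J(d,f)))
Extract every quantifier outward, since the variables are now distinct and don't occur free across branches:
  ∀b ∀a ∀f ∃d (¬J(b,b) ∧ ¬J(a,a) ∨ J(f,d) ∨ J(d,f))
The quantifier ∃b sits under an odd number of negations (counting the antecedent side of each →), so it flips to ∀b.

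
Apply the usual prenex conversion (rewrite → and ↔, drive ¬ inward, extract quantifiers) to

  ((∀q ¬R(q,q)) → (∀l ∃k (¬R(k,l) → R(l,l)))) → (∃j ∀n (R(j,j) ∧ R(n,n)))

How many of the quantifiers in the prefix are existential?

2

Rewrite implications/biconditionals: A → B as ¬A ∨ B.
  ¬(¬(∀q ¬R(q,q)) ∨ (∀l ∃k (¬¬R(k,l) ∨ R(l,l)))) ∨ (∃j ∀n (R(j,j) ∧ R(n,n)))
Push ¬ through the quantifiers and connectives to reach negation normal form:
  (∀q ¬R(q,q)) ∧ (∃l ∀k (¬R(k,l) ∧ ¬R(l,l))) ∨ (∃j ∀n (R(j,j) ∧ R(n,n)))
All bound variables are already distinct, so no renaming is needed.
Extract every quantifier outward, since the variables are now distinct and don't occur free across branches:
  ∀q ∃l ∀k ∃j ∀n (¬R(q,q) ∧ ¬R(k,l) ∧ ¬R(l,l) ∨ R(j,j) ∧ R(n,n))
The prefix is ∀q ∃l ∀k ∃j ∀n: 3 universal, 2 existential.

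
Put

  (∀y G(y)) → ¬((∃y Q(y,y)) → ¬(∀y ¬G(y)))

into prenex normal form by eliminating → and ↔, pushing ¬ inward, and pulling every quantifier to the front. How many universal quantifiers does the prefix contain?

First replace A → B with ¬A ∨ B.
  ¬(∀y G(y)) ∨ ¬(¬(∃y Q(y,y)) ∨ ¬(∀y ¬G(y)))
Push ¬ through the quantifiers and connectives to reach negation normal form:
  (∃y ¬G(y)) ∨ (∃y Q(y,y)) ∧ (∀y ¬G(y))
Rename bound variables to avoid capture: y↦w1, y↦x.
  (∃y ¬G(y)) ∨ (∃w1 Q(w1,w1)) ∧ (∀x ¬G(x))
Extract every quantifier outward, since the variables are now distinct and don't occur free across branches:
  ∃y ∃w1 ∀x (¬G(y) ∨ Q(w1,w1) ∧ ¬G(x))
The prefix is ∃y ∃w1 ∀x: 1 universal, 2 existential.

1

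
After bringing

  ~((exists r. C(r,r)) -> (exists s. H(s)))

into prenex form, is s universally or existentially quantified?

universal

First replace A → B with ¬A ∨ B.
  ~(~(exists r. C(r,r)) | (exists s. H(s)))
Push ¬ through the quantifiers and connectives to reach negation normal form:
  (exists r. C(r,r)) & (forall s. ~H(s))
Pull the quantifiers to the front (each side's bound variable is not free in the other side):
  exists r. forall s. (C(r,r) & ~H(s))
The quantifier exists s sits under an odd number of negations (counting the antecedent side of each →), so it flips to forall s.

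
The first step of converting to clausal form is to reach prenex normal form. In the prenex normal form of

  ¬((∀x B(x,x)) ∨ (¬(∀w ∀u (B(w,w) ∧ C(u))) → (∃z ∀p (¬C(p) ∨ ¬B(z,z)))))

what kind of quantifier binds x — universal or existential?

existential

First replace A → B with ¬A ∨ B.
  ¬((∀x B(x,x)) ∨ ¬¬(∀w ∀u (B(w,w) ∧ C(u))) ∨ (∃z ∀p (¬C(p) ∨ ¬B(z,z))))
Push ¬ through the quantifiers and connectives to reach negation normal form:
  (∃x ¬B(x,x)) ∧ (∃w ∃u (¬B(w,w) ∨ ¬C(u))) ∧ (∀z ∃p (C(p) ∧ B(z,z)))
Pull the quantifiers to the front (each side's bound variable is not free in the other side):
  ∃x ∃w ∃u ∀z ∃p (¬B(x,x) ∧ (¬B(w,w) ∨ ¬C(u)) ∧ C(p) ∧ B(z,z))
The quantifier ∀x sits under an odd number of negations (counting the antecedent side of each →), so it flips to ∃x.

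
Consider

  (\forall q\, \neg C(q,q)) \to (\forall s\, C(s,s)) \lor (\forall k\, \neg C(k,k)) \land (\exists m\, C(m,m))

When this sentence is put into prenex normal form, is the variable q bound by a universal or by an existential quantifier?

existential

Rewrite implications/biconditionals: A → B as ¬A ∨ B.
  \neg (\forall q\, \neg C(q,q)) \lor (\forall s\, C(s,s)) \lor (\forall k\, \neg C(k,k)) \land (\exists m\, C(m,m))
Drive negations inward (¬∀x A ≡ ∃x ¬A, ¬∃x A ≡ ∀x ¬A, De Morgan for ∧/∨):
  (\exists q\, C(q,q)) \lor (\forall s\, C(s,s)) \lor (\forall k\, \neg C(k,k)) \land (\exists m\, C(m,m))
All bound variables are already distinct, so no renaming is needed.
Pull the quantifiers to the front (each side's bound variable is not free in the other side):
  \exists q\, \forall s\, \forall k\, \exists m\, (C(q,q) \lor C(s,s) \lor \neg C(k,k) \land C(m,m))
The quantifier \forall q sits under an odd number of negations (counting the antecedent side of each →), so it flips to \exists q.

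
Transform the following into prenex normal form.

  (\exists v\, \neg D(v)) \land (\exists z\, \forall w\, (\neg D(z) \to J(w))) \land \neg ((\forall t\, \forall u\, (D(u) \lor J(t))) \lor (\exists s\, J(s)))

\exists v\, \exists z\, \forall w\, \exists t\, \exists u\, \forall s\, (\neg D(v) \land (D(z) \lor J(w)) \land \neg D(u) \land \neg J(t) \land \neg J(s))

First replace A → B with ¬A ∨ B.
  (\exists v\, \neg D(v)) \land (\exists z\, \forall w\, (\neg \neg D(z) \lor J(w))) \land \neg ((\forall t\, \forall u\, (D(u) \lor J(t))) \lor (\exists s\, J(s)))
Drive negations inward (¬∀x A ≡ ∃x ¬A, ¬∃x A ≡ ∀x ¬A, De Morgan for ∧/∨):
  (\exists v\, \neg D(v)) \land (\exists z\, \forall w\, (D(z) \lor J(w))) \land (\exists t\, \exists u\, (\neg D(u) \land \neg J(t))) \land (\forall s\, \neg J(s))
Finally move all quantifiers to the prefix:
  \exists v\, \exists z\, \forall w\, \exists t\, \exists u\, \forall s\, (\neg D(v) \land (D(z) \lor J(w)) \land \neg D(u) \land \neg J(t) \land \neg J(s))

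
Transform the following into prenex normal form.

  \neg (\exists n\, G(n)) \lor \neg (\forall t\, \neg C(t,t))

Push ¬ through the quantifiers and connectives to reach negation normal form:
  (\forall n\, \neg G(n)) \lor (\exists t\, C(t,t))
All bound variables are already distinct, so no renaming is needed.
Extract every quantifier outward, since the variables are now distinct and don't occur free across branches:
  \forall n\, \exists t\, (\neg G(n) \lor C(t,t))

\forall n\, \exists t\, (\neg G(n) \lor C(t,t))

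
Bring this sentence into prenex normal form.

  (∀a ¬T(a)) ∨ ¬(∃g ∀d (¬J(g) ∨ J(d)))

Push ¬ through the quantifiers and connectives to reach negation normal form:
  (∀a ¬T(a)) ∨ (∀g ∃d (J(g) ∧ ¬J(d)))
Finally move all quantifiers to the prefix:
  ∀a ∀g ∃d (¬T(a) ∨ J(g) ∧ ¬J(d))

∀a ∀g ∃d (¬T(a) ∨ J(g) ∧ ¬J(d))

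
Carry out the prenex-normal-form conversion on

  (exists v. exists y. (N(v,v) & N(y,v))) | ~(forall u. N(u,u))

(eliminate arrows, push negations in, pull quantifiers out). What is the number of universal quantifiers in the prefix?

Push ¬ through the quantifiers and connectives to reach negation normal form:
  (exists v. exists y. (N(v,v) & N(y,v))) | (exists u. ~N(u,u))
All bound variables are already distinct, so no renaming is needed.
Pull the quantifiers to the front (each side's bound variable is not free in the other side):
  exists v. exists y. exists u. (N(v,v) & N(y,v) | ~N(u,u))
The prefix is exists v exists y exists u: 0 universal, 3 existential.

0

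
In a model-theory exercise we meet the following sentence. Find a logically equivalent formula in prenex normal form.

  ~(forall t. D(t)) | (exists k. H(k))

exists t. exists k. (~D(t) | H(k))

Drive negations inward (¬∀x A ≡ ∃x ¬A, ¬∃x A ≡ ∀x ¬A, De Morgan for ∧/∨):
  (exists t. ~D(t)) | (exists k. H(k))
Finally move all quantifiers to the prefix:
  exists t. exists k. (~D(t) | H(k))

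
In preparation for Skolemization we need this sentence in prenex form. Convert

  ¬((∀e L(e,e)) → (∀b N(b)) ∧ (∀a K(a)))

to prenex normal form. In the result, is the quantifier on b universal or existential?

Eliminate → and ↔ using ¬ and ∨.
  ¬(¬(∀e L(e,e)) ∨ (∀b N(b)) ∧ (∀a K(a)))
Move each ¬ inward, flipping quantifiers it crosses:
  (∀e L(e,e)) ∧ ((∃b ¬N(b)) ∨ (∃a ¬K(a)))
All bound variables are already distinct, so no renaming is needed.
Finally move all quantifiers to the prefix:
  ∀e ∃b ∃a (L(e,e) ∧ (¬N(b) ∨ ¬K(a)))
The quantifier ∀b sits under an odd number of negations (counting the antecedent side of each →), so it flips to ∃b.

existential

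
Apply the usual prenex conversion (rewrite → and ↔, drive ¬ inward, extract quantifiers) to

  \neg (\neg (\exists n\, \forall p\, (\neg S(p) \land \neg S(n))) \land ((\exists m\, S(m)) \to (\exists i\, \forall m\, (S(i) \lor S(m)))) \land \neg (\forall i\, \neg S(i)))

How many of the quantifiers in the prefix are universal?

3

Eliminate → and ↔ using ¬ and ∨.
  \neg (\neg (\exists n\, \forall p\, (\neg S(p) \land \neg S(n))) \land (\neg (\exists m\, S(m)) \lor (\exists i\, \forall m\, (S(i) \lor S(m)))) \land \neg (\forall i\, \neg S(i)))
Drive negations inward (¬∀x A ≡ ∃x ¬A, ¬∃x A ≡ ∀x ¬A, De Morgan for ∧/∨):
  (\exists n\, \forall p\, (\neg S(p) \land \neg S(n))) \lor (\exists m\, S(m)) \land (\forall i\, \exists m\, (\neg S(i) \land \neg S(m))) \lor (\forall i\, \neg S(i))
Standardize variables apart so no two quantifiers bind the same name: m↦a, i↦u.
  (\exists n\, \forall p\, (\neg S(p) \land \neg S(n))) \lor (\exists m\, S(m)) \land (\forall i\, \exists a\, (\neg S(i) \land \neg S(a))) \lor (\forall u\, \neg S(u))
Pull the quantifiers to the front (each side's bound variable is not free in the other side):
  \exists n\, \forall p\, \exists m\, \forall i\, \exists a\, \forall u\, (\neg S(p) \land \neg S(n) \lor S(m) \land \neg S(i) \land \neg S(a) \lor \neg S(u))
The prefix is \exists n \forall p \exists m \forall i \exists a \forall u: 3 universal, 3 existential.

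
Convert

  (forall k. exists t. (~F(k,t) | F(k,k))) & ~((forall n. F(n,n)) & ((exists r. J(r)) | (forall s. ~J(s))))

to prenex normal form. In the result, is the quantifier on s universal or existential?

existential

Move each ¬ inward, flipping quantifiers it crosses:
  (forall k. exists t. (~F(k,t) | F(k,k))) & ((exists n. ~F(n,n)) | (forall r. ~J(r)) & (exists s. J(s)))
Extract every quantifier outward, since the variables are now distinct and don't occur free across branches:
  forall k. exists t. exists n. forall r. exists s. ((~F(k,t) | F(k,k)) & (~F(n,n) | ~J(r) & J(s)))
The quantifier forall s sits under an odd number of negations, so it flips to exists s.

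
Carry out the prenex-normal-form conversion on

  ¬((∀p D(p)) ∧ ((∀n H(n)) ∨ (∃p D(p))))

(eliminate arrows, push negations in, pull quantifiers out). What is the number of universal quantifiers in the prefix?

Move each ¬ inward, flipping quantifiers it crosses:
  (∃p ¬D(p)) ∨ (∃n ¬H(n)) ∧ (∀p ¬D(p))
Rename bound variables to avoid capture: p↦z.
  (∃p ¬D(p)) ∨ (∃n ¬H(n)) ∧ (∀z ¬D(z))
Extract every quantifier outward, since the variables are now distinct and don't occur free across branches:
  ∃p ∃n ∀z (¬D(p) ∨ ¬H(n) ∧ ¬D(z))
The prefix is ∃p ∃n ∀z: 1 universal, 2 existential.

1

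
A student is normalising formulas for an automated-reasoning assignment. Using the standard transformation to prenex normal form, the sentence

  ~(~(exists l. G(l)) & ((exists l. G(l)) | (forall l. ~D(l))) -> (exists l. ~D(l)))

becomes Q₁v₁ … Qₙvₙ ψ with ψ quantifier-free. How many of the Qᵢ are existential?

1

Rewrite implications/biconditionals: A → B as ¬A ∨ B.
  ~(~(~(exists l. G(l)) & ((exists l. G(l)) | (forall l. ~D(l)))) | (exists l. ~D(l)))
Drive negations inward (¬∀x A ≡ ∃x ¬A, ¬∃x A ≡ ∀x ¬A, De Morgan for ∧/∨):
  (forall l. ~G(l)) & ((exists l. G(l)) | (forall l. ~D(l))) & (forall l. D(l))
Standardize variables apart so no two quantifiers bind the same name: l↦c, l↦y1, l↦x.
  (forall l. ~G(l)) & ((exists c. G(c)) | (forall y1. ~D(y1))) & (forall x. D(x))
Finally move all quantifiers to the prefix:
  forall l. exists c. forall y1. forall x. (~G(l) & (G(c) | ~D(y1)) & D(x))
The prefix is forall l exists c forall y1 forall x: 3 universal, 1 existential.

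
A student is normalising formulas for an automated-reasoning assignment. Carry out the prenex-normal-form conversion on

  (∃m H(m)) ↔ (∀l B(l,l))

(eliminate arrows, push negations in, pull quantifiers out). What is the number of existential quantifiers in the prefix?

First replace A → B with ¬A ∨ B; A ↔ B as (¬A ∨ B) ∧ (¬B ∨ A).
  (¬(∃m H(m)) ∨ (∀l B(l,l))) ∧ (¬(∀l B(l,l)) ∨ (∃m H(m)))
Move each ¬ inward, flipping quantifiers it crosses:
  ((∀m ¬H(m)) ∨ (∀l B(l,l))) ∧ ((∃l ¬B(l,l)) ∨ (∃m H(m)))
Rename bound variables to avoid capture: l↦t, m↦v.
  ((∀m ¬H(m)) ∨ (∀l B(l,l))) ∧ ((∃t ¬B(t,t)) ∨ (∃v H(v)))
Pull the quantifiers to the front (each side's bound variable is not free in the other side):
  ∀m ∀l ∃t ∃v ((¬H(m) ∨ B(l,l)) ∧ (¬B(t,t) ∨ H(v)))
The prefix is ∀m ∀l ∃t ∃v: 2 universal, 2 existential.

2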